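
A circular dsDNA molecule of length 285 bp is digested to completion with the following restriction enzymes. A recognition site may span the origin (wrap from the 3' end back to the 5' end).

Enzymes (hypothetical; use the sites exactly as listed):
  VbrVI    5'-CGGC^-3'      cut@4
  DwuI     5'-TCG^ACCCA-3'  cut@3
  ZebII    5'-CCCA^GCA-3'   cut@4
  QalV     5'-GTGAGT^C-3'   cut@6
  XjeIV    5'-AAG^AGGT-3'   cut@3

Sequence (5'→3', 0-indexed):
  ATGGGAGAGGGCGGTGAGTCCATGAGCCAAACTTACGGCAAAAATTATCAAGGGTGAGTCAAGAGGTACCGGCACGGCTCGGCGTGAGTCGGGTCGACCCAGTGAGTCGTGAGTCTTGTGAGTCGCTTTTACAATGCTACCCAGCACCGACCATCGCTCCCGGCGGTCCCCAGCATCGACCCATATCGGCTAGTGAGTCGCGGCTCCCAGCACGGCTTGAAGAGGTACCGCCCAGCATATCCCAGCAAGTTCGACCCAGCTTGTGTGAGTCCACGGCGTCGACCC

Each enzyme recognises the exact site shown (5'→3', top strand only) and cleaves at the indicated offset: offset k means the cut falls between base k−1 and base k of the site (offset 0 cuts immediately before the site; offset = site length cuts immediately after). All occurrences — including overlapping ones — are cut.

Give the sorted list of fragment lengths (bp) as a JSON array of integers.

Scan for sites:
  VbrVI (CGGC, off=4): starts [35, 69, 74, 79, 160, 186, 200, 212, 273] → cuts [39, 73, 78, 83, 164, 190, 204, 216, 277]
  DwuI (TCGACCCA, off=3): starts [93, 175, 250, 278] → cuts [96, 178, 253, 281]
  ZebII (CCCAGCA, off=4): starts [139, 168, 205, 230, 240] → cuts [143, 172, 209, 234, 244]
  QalV (GTGAGTC, off=6): starts [13, 53, 83, 101, 108, 117, 192, 264] → cuts [19, 59, 89, 107, 114, 123, 198, 270]
  XjeIV (AAGAGGT, off=3): starts [60, 219] → cuts [63, 222]

Pooled cuts: [19, 39, 59, 63, 73, 78, 83, 89, 96, 107, 114, 123, 143, 164, 172, 178, 190, 198, 204, 209, 216, 222, 234, 244, 253, 270, 277, 281]

Fragments:
  19→39: 20 bp
  39→59: 20 bp
  59→63: 4 bp
  63→73: 10 bp
  73→78: 5 bp
  78→83: 5 bp
  83→89: 6 bp
  89→96: 7 bp
  96→107: 11 bp
  107→114: 7 bp
  114→123: 9 bp
  123→143: 20 bp
  143→164: 21 bp
  164→172: 8 bp
  172→178: 6 bp
  178→190: 12 bp
  190→198: 8 bp
  198→204: 6 bp
  204→209: 5 bp
  209→216: 7 bp
  216→222: 6 bp
  222→234: 12 bp
  234→244: 10 bp
  244→253: 9 bp
  253→270: 17 bp
  270→277: 7 bp
  277→281: 4 bp
  281→19 (wrap): 285-281+19 = 23 bp

[4,4,5,5,5,6,6,6,6,7,7,7,7,8,8,9,9,10,10,11,12,12,17,20,20,20,21,23]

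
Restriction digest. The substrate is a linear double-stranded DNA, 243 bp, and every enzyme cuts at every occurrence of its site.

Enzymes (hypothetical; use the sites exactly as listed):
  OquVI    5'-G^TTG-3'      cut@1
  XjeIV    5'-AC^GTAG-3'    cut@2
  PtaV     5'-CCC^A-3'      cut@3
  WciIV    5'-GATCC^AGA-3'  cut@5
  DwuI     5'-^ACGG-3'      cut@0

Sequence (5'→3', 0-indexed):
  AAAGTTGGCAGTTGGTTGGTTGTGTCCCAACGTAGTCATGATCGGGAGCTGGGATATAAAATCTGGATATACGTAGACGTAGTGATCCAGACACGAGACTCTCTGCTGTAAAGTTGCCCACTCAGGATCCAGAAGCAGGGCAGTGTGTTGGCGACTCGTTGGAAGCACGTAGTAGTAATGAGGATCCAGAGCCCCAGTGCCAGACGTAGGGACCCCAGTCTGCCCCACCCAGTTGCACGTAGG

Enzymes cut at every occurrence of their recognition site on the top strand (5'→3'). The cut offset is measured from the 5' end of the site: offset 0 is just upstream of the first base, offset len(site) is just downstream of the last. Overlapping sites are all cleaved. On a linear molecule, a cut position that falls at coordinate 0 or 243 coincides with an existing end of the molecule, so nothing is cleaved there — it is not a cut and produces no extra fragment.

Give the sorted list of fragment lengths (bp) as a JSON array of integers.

[2,3,4,4,4,4,5,6,6,6,7,8,9,10,10,10,10,11,11,11,17,19,25,41]

Site scan:
  OquVI GTTG/1: at [3, 10, 14, 18, 112, 146, 157, 231] ⇒ [4, 11, 15, 19, 113, 147, 158, 232]
  XjeIV ACGTAG/2: at [29, 70, 76, 166, 203, 236] ⇒ [31, 72, 78, 168, 205, 238]
  PtaV CCCA/3: at [25, 116, 192, 213, 223, 227] ⇒ [28, 119, 195, 216, 226, 230]
  WciIV GATCCAGA/5: at [83, 125, 182] ⇒ [88, 130, 187]
  DwuI (ACGG, off=0): no sites

All cut coordinates (distinct, sorted): [4, 11, 15, 19, 28, 31, 72, 78, 88, 113, 119, 130, 147, 158, 168, 187, 195, 205, 216, 226, 230, 232, 238]

Fragment lengths:
  [0,4): 4 bp
  [4,11): 7 bp
  [11,15): 4 bp
  [15,19): 4 bp
  [19,28): 9 bp
  [28,31): 3 bp
  [31,72): 41 bp
  [72,78): 6 bp
  [78,88): 10 bp
  [88,113): 25 bp
  [113,119): 6 bp
  [119,130): 11 bp
  [130,147): 17 bp
  [147,158): 11 bp
  [158,168): 10 bp
  [168,187): 19 bp
  [187,195): 8 bp
  [195,205): 10 bp
  [205,216): 11 bp
  [216,226): 10 bp
  [226,230): 4 bp
  [230,232): 2 bp
  [232,238): 6 bp
  [238,243): 5 bp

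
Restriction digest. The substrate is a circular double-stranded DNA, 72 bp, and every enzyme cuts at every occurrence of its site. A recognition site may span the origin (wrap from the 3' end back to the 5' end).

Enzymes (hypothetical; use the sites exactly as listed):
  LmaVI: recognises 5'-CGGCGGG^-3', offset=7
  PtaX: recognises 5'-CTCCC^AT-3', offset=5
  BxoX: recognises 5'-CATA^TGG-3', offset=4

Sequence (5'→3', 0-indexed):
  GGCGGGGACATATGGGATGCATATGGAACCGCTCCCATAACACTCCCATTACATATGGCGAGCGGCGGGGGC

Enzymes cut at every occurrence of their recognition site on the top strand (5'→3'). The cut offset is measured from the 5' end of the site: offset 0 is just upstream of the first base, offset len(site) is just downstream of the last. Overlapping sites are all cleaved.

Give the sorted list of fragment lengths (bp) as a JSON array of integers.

[6,8,9,11,11,13,14]

Scan for sites:
  LmaVI (CGGCGGG, off=7): starts [62, 71] → cuts [6, 69]
  PtaX (CTCCCAT, off=5): starts [31, 42] → cuts [36, 47]
  BxoX (CATATGG, off=4): starts [8, 19, 51] → cuts [12, 23, 55]

All cut coordinates (distinct, sorted): [6, 12, 23, 36, 47, 55, 69]

Fragments:
  6→12: 6 bp
  12→23: 11 bp
  23→36: 13 bp
  36→47: 11 bp
  47→55: 8 bp
  55→69: 14 bp
  69→6 (wrap): 72-69+6 = 9 bp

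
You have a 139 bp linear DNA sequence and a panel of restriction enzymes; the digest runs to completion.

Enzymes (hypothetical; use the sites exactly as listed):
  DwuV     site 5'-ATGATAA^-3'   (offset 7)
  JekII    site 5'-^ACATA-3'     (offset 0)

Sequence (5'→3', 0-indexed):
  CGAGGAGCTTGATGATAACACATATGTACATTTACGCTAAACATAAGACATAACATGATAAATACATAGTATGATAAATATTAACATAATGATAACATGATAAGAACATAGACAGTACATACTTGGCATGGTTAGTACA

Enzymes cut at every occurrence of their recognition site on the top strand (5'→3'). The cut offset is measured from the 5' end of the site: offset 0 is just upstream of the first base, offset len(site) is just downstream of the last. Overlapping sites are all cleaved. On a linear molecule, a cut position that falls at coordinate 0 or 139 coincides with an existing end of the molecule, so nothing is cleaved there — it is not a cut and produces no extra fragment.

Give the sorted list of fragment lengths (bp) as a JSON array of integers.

[1,2,2,6,7,8,11,12,14,14,18,21,23]

Per-enzyme occurrences:
  DwuV ATGATAA/7: at [11, 54, 70, 88, 96] ⇒ [18, 61, 77, 95, 103]
  JekII ACATA/0: at [19, 40, 47, 63, 83, 105, 116] ⇒ [19, 40, 47, 63, 83, 105, 116]

Pooled cuts: [18, 19, 40, 47, 61, 63, 77, 83, 95, 103, 105, 116]

Fragment lengths:
  [0,18): 18 bp
  [18,19): 1 bp
  [19,40): 21 bp
  [40,47): 7 bp
  [47,61): 14 bp
  [61,63): 2 bp
  [63,77): 14 bp
  [77,83): 6 bp
  [83,95): 12 bp
  [95,103): 8 bp
  [103,105): 2 bp
  [105,116): 11 bp
  [116,139): 23 bp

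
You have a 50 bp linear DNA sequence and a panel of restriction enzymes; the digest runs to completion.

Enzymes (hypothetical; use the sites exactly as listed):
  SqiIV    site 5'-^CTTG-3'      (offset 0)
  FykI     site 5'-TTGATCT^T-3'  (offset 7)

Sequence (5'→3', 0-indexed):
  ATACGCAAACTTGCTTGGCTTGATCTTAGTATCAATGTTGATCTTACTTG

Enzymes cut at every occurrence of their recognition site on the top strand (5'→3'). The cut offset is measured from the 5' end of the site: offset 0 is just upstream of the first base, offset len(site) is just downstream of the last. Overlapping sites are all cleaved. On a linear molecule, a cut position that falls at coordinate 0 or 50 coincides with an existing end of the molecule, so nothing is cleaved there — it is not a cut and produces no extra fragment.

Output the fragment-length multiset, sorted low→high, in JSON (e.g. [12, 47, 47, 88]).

[2,4,4,5,8,9,18]

Site scan:
  SqiIV (CTTG, off=0): starts [9, 13, 18, 46] → cuts [9, 13, 18, 46]
  FykI (TTGATCTT, off=7): starts [19, 37] → cuts [26, 44]

All cut coordinates (distinct, sorted): [9, 13, 18, 26, 44, 46]

Fragment lengths:
  [0,9): 9 bp
  [9,13): 4 bp
  [13,18): 5 bp
  [18,26): 8 bp
  [26,44): 18 bp
  [44,46): 2 bp
  [46,50): 4 bp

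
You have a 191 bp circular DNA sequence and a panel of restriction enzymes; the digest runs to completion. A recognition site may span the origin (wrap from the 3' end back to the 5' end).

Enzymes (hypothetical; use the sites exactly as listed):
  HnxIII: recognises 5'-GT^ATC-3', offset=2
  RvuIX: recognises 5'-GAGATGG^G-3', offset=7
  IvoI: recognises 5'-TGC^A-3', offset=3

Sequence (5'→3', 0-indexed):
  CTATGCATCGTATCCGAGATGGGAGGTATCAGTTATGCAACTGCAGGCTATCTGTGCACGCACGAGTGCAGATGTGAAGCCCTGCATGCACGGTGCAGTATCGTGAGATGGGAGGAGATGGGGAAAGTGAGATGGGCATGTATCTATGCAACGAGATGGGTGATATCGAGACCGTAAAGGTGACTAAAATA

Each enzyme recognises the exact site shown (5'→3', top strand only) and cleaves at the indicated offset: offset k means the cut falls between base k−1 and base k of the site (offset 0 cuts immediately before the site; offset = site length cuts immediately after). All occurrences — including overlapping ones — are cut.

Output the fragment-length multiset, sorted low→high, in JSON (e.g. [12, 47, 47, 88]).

[3,4,5,5,6,6,7,8,10,10,11,11,12,12,13,14,16,38]

Per-enzyme occurrences:
  HnxIII (GTATC, off=2): starts [9, 25, 97, 139] → cuts [11, 27, 99, 141]
  RvuIX (GAGATGGG, off=7): starts [15, 104, 114, 128, 152] → cuts [22, 111, 121, 135, 159]
  IvoI (TGCA, off=3): starts [3, 35, 41, 54, 66, 82, 86, 93, 146] → cuts [6, 38, 44, 57, 69, 85, 89, 96, 149]

Pooled cuts: [6, 11, 22, 27, 38, 44, 57, 69, 85, 89, 96, 99, 111, 121, 135, 141, 149, 159]

Fragments:
  6→11: 5 bp
  11→22: 11 bp
  22→27: 5 bp
  27→38: 11 bp
  38→44: 6 bp
  44→57: 13 bp
  57→69: 12 bp
  69→85: 16 bp
  85→89: 4 bp
  89→96: 7 bp
  96→99: 3 bp
  99→111: 12 bp
  111→121: 10 bp
  121→135: 14 bp
  135→141: 6 bp
  141→149: 8 bp
  149→159: 10 bp
  159→6 (wrap): 191-159+6 = 38 bp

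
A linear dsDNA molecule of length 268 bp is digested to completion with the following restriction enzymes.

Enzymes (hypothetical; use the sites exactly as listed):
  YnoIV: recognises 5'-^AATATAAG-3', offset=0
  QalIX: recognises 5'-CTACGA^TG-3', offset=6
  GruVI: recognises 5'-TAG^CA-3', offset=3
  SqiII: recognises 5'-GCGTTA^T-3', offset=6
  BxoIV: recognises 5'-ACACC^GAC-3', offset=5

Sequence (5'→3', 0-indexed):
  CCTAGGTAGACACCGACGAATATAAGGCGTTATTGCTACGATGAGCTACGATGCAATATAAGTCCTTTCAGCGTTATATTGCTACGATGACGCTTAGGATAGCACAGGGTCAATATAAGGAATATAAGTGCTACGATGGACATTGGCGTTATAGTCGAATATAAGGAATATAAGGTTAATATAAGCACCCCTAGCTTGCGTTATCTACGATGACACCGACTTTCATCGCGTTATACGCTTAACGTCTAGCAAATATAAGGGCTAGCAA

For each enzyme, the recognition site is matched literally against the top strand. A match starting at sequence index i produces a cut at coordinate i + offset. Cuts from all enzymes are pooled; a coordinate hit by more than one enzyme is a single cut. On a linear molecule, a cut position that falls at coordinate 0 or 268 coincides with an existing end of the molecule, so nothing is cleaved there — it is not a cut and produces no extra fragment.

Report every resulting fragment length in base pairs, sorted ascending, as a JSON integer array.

[2,3,3,4,6,7,7,9,9,9,9,10,11,11,14,14,14,15,15,16,16,16,22,26]

Per-enzyme occurrences:
  YnoIV AATATAAG/0: at [18, 54, 111, 120, 157, 166, 177, 251] ⇒ [18, 54, 111, 120, 157, 166, 177, 251]
  QalIX CTACGATG/6: at [35, 45, 81, 130, 204] ⇒ [41, 51, 87, 136, 210]
  GruVI TAGCA/3: at [99, 246, 262] ⇒ [102, 249, 265]
  SqiII GCGTTAT/6: at [26, 70, 145, 197, 227] ⇒ [32, 76, 151, 203, 233]
  BxoIV ACACCGAC/5: at [9, 212] ⇒ [14, 217]

Pooled cuts: [14, 18, 32, 41, 51, 54, 76, 87, 102, 111, 120, 136, 151, 157, 166, 177, 203, 210, 217, 233, 249, 251, 265]

Fragment lengths:
  [0,14): 14 bp
  [14,18): 4 bp
  [18,32): 14 bp
  [32,41): 9 bp
  [41,51): 10 bp
  [51,54): 3 bp
  [54,76): 22 bp
  [76,87): 11 bp
  [87,102): 15 bp
  [102,111): 9 bp
  [111,120): 9 bp
  [120,136): 16 bp
  [136,151): 15 bp
  [151,157): 6 bp
  [157,166): 9 bp
  [166,177): 11 bp
  [177,203): 26 bp
  [203,210): 7 bp
  [210,217): 7 bp
  [217,233): 16 bp
  [233,249): 16 bp
  [249,251): 2 bp
  [251,265): 14 bp
  [265,268): 3 bp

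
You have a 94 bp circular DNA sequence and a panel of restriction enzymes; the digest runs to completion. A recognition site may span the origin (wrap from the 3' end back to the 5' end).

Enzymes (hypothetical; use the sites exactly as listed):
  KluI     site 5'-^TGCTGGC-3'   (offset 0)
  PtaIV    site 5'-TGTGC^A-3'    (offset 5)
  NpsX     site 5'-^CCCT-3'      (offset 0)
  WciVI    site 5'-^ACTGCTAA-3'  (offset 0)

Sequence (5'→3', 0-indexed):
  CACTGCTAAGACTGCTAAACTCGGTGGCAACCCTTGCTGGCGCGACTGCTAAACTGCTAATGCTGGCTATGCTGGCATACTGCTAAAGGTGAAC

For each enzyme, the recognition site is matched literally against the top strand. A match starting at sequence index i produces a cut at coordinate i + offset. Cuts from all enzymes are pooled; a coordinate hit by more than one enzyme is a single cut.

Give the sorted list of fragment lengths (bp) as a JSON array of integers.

[4,8,8,9,9,9,10,17,20]

Site scan:
  KluI (TGCTGGC, off=0): starts [34, 60, 69] → cuts [34, 60, 69]
  PtaIV (TGTGCA, off=5): no sites
  NpsX (CCCT, off=0): starts [30] → cuts [30]
  WciVI (ACTGCTAA, off=0): starts [1, 10, 44, 52, 78] → cuts [1, 10, 44, 52, 78]

All cut coordinates (distinct, sorted): [1, 10, 30, 34, 44, 52, 60, 69, 78]

Fragments:
  1→10: 9 bp
  10→30: 20 bp
  30→34: 4 bp
  34→44: 10 bp
  44→52: 8 bp
  52→60: 8 bp
  60→69: 9 bp
  69→78: 9 bp
  78→1 (wrap): 94-78+1 = 17 bp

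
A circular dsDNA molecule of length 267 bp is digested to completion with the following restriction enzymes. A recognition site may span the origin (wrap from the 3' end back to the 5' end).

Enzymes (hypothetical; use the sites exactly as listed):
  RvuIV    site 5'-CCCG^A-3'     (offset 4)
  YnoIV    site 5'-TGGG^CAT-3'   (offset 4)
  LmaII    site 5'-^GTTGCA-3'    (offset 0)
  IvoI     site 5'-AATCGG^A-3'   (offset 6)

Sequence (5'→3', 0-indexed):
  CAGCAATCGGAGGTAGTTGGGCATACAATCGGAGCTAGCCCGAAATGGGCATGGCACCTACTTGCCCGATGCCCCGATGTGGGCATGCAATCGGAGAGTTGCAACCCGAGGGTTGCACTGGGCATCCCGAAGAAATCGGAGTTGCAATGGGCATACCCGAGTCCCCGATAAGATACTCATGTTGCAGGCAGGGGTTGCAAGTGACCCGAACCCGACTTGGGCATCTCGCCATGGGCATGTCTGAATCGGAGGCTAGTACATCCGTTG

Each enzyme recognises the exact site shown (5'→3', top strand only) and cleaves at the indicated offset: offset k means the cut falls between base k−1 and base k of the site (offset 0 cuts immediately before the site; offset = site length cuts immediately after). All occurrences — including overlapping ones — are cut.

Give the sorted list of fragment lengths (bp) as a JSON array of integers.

Per-enzyme occurrences:
  RvuIV (CCCGA, off=4): starts [38, 64, 72, 104, 125, 155, 163, 204, 210] → cuts [42, 68, 76, 108, 129, 159, 167, 208, 214]
  YnoIV (TGGGCAT, off=4): starts [17, 45, 79, 118, 147, 217, 231] → cuts [21, 49, 83, 122, 151, 221, 235]
  LmaII (GTTGCA, off=0): starts [97, 111, 140, 180, 193, 263] → cuts [97, 111, 140, 180, 193, 263]
  IvoI (AATCGGA, off=6): starts [4, 26, 88, 133, 243] → cuts [10, 32, 94, 139, 249]

All cut coordinates (distinct, sorted): [10, 21, 32, 42, 49, 68, 76, 83, 94, 97, 108, 111, 122, 129, 139, 140, 151, 159, 167, 180, 193, 208, 214, 221, 235, 249, 263]

Fragment lengths:
  10→21: 11 bp
  21→32: 11 bp
  32→42: 10 bp
  42→49: 7 bp
  49→68: 19 bp
  68→76: 8 bp
  76→83: 7 bp
  83→94: 11 bp
  94→97: 3 bp
  97→108: 11 bp
  108→111: 3 bp
  111→122: 11 bp
  122→129: 7 bp
  129→139: 10 bp
  139→140: 1 bp
  140→151: 11 bp
  151→159: 8 bp
  159→167: 8 bp
  167→180: 13 bp
  180→193: 13 bp
  193→208: 15 bp
  208→214: 6 bp
  214→221: 7 bp
  221→235: 14 bp
  235→249: 14 bp
  249→263: 14 bp
  263→10 (wrap): 267-263+10 = 14 bp

[1,3,3,6,7,7,7,7,8,8,8,10,10,11,11,11,11,11,11,13,13,14,14,14,14,15,19]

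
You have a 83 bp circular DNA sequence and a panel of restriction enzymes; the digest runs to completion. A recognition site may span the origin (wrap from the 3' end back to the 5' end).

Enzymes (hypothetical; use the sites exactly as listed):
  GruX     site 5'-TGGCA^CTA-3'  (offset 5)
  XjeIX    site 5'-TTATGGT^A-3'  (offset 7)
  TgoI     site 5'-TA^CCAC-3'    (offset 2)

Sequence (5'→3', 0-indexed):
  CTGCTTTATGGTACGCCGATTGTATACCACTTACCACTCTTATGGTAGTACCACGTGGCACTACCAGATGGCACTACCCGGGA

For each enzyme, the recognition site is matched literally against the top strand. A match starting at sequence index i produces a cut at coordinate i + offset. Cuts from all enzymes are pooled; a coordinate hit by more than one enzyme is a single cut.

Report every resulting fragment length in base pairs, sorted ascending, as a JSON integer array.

Scan for sites:
  GruX TGGCACTA/5: at [55, 68] ⇒ [60, 73]
  XjeIX TTATGGTA/7: at [5, 39] ⇒ [12, 46]
  TgoI TACCAC/2: at [24, 31, 48] ⇒ [26, 33, 50]

All cut coordinates (distinct, sorted): [12, 26, 33, 46, 50, 60, 73]

Fragment lengths:
  12→26: 14 bp
  26→33: 7 bp
  33→46: 13 bp
  46→50: 4 bp
  50→60: 10 bp
  60→73: 13 bp
  73→12 (wrap): 83-73+12 = 22 bp

[4,7,10,13,13,14,22]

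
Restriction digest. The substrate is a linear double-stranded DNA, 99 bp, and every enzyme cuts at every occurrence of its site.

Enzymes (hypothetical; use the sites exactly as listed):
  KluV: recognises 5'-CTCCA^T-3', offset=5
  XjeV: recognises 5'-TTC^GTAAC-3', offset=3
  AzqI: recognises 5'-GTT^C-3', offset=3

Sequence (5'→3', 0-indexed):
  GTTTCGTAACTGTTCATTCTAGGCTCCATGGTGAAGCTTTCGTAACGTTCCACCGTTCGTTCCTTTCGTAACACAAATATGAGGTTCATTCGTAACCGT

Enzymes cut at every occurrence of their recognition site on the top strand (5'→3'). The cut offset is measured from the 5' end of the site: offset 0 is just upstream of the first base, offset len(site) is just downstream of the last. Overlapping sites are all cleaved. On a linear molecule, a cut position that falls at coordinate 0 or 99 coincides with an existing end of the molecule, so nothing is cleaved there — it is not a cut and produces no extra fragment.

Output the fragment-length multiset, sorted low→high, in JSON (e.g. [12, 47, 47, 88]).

[4,5,5,6,8,8,8,9,13,14,19]

Per-enzyme occurrences:
  KluV (CTCCAT, off=5): starts [23] → cuts [28]
  XjeV (TTCGTAAC, off=3): starts [2, 38, 64, 88] → cuts [5, 41, 67, 91]
  AzqI (GTTC, off=3): starts [11, 46, 54, 58, 83] → cuts [14, 49, 57, 61, 86]

All cut coordinates (distinct, sorted): [5, 14, 28, 41, 49, 57, 61, 67, 86, 91]

Fragment lengths:
  [0,5): 5 bp
  [5,14): 9 bp
  [14,28): 14 bp
  [28,41): 13 bp
  [41,49): 8 bp
  [49,57): 8 bp
  [57,61): 4 bp
  [61,67): 6 bp
  [67,86): 19 bp
  [86,91): 5 bp
  [91,99): 8 bp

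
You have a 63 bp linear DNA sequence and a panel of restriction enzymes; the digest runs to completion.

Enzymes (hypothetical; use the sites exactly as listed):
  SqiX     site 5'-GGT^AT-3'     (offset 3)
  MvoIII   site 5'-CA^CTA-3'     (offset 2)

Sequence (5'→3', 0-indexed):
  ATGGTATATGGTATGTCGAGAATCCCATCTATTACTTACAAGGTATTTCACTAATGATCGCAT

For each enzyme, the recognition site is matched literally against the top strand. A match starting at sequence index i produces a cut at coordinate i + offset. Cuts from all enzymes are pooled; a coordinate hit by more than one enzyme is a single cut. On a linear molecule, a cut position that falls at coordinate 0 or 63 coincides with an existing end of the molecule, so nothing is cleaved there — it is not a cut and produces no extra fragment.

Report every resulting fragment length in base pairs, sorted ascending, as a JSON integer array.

[5,6,7,13,32]

Site scan:
  SqiX GGTAT/3: at [2, 9, 41] ⇒ [5, 12, 44]
  MvoIII CACTA/2: at [48] ⇒ [50]

All cut coordinates (distinct, sorted): [5, 12, 44, 50]

Fragments:
  [0,5): 5 bp
  [5,12): 7 bp
  [12,44): 32 bp
  [44,50): 6 bp
  [50,63): 13 bp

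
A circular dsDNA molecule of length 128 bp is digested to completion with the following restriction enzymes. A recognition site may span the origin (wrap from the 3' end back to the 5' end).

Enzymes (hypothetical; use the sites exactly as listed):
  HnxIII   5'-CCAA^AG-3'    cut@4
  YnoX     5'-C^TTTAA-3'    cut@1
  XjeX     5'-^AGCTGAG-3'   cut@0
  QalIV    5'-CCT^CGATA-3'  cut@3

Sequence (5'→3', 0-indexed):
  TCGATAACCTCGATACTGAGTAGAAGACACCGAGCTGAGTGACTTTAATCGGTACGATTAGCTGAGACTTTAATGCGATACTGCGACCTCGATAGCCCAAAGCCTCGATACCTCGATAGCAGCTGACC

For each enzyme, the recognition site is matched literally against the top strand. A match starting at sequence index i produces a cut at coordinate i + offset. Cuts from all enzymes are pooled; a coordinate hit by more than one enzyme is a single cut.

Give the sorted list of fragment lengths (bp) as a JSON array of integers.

Scan for sites:
  HnxIII (CCAAAG, off=4): starts [96] → cuts [100]
  YnoX (CTTTAA, off=1): starts [42, 67] → cuts [43, 68]
  XjeX (AGCTGAG, off=0): starts [32, 59] → cuts [32, 59]
  QalIV (CCTCGATA, off=3): starts [7, 86, 102, 110, 126] → cuts [1, 10, 89, 105, 113]

Pooled cuts: [1, 10, 32, 43, 59, 68, 89, 100, 105, 113]

Fragments:
  1→10: 9 bp
  10→32: 22 bp
  32→43: 11 bp
  43→59: 16 bp
  59→68: 9 bp
  68→89: 21 bp
  89→100: 11 bp
  100→105: 5 bp
  105→113: 8 bp
  113→1 (wrap): 128-113+1 = 16 bp

[5,8,9,9,11,11,16,16,21,22]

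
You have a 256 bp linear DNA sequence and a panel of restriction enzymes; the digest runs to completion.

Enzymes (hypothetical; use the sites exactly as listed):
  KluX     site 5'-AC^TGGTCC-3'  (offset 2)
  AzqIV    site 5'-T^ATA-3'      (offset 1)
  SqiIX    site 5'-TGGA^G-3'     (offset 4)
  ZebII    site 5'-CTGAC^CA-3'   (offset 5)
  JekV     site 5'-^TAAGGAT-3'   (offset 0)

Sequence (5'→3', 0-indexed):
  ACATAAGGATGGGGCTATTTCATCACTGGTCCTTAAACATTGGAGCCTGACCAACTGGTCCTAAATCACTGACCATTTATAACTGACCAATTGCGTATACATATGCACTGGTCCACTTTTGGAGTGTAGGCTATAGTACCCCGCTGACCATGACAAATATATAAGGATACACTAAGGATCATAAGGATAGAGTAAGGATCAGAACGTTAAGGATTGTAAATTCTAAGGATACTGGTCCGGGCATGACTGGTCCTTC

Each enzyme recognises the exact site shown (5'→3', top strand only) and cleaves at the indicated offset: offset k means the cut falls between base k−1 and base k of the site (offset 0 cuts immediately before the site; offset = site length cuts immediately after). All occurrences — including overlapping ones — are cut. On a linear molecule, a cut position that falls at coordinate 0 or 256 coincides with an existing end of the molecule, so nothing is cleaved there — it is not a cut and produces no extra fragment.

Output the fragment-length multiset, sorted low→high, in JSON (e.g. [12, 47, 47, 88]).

Site scan:
  KluX (ACTGGTCC, off=2): starts [24, 53, 106, 230, 245] → cuts [26, 55, 108, 232, 247]
  AzqIV (TATA, off=1): starts [77, 95, 131, 157, 159] → cuts [78, 96, 132, 158, 160]
  SqiIX (TGGAG, off=4): starts [40, 119] → cuts [44, 123]
  ZebII (CTGACCA, off=5): starts [46, 68, 82, 143] → cuts [51, 73, 87, 148]
  JekV (TAAGGAT, off=0): starts [3, 161, 172, 181, 192, 207, 223] → cuts [3, 161, 172, 181, 192, 207, 223]

Pooled cuts: [3, 26, 44, 51, 55, 73, 78, 87, 96, 108, 123, 132, 148, 158, 160, 161, 172, 181, 192, 207, 223, 232, 247]

Fragment lengths:
  [0,3): 3 bp
  [3,26): 23 bp
  [26,44): 18 bp
  [44,51): 7 bp
  [51,55): 4 bp
  [55,73): 18 bp
  [73,78): 5 bp
  [78,87): 9 bp
  [87,96): 9 bp
  [96,108): 12 bp
  [108,123): 15 bp
  [123,132): 9 bp
  [132,148): 16 bp
  [148,158): 10 bp
  [158,160): 2 bp
  [160,161): 1 bp
  [161,172): 11 bp
  [172,181): 9 bp
  [181,192): 11 bp
  [192,207): 15 bp
  [207,223): 16 bp
  [223,232): 9 bp
  [232,247): 15 bp
  [247,256): 9 bp

[1,2,3,4,5,7,9,9,9,9,9,9,10,11,11,12,15,15,15,16,16,18,18,23]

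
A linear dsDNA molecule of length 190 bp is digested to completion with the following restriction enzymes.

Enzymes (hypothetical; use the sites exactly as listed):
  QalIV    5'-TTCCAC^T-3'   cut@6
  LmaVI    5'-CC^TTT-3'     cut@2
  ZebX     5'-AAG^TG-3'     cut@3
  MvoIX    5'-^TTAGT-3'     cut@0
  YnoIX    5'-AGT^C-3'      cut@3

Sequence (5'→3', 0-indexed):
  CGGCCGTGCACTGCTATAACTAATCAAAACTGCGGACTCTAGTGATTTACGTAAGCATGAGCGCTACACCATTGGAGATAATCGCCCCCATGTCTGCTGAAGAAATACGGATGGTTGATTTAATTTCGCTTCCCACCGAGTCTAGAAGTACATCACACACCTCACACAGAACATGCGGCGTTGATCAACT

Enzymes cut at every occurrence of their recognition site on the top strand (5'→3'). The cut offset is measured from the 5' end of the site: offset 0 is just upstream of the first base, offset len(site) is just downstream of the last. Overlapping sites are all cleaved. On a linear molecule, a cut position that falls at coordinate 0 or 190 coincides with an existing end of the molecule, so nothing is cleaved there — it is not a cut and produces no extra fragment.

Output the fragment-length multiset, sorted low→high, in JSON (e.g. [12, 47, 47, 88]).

Site scan:
  QalIV (TTCCACT, off=6): no sites
  LmaVI (CCTTT, off=2): no sites
  ZebX (AAGTG, off=3): no sites
  MvoIX (TTAGT, off=0): no sites
  YnoIX AGTC/3: at [138] ⇒ [141]

All cut coordinates (distinct, sorted): [141]

Fragments:
  [0,141): 141 bp
  [141,190): 49 bp

[49,141]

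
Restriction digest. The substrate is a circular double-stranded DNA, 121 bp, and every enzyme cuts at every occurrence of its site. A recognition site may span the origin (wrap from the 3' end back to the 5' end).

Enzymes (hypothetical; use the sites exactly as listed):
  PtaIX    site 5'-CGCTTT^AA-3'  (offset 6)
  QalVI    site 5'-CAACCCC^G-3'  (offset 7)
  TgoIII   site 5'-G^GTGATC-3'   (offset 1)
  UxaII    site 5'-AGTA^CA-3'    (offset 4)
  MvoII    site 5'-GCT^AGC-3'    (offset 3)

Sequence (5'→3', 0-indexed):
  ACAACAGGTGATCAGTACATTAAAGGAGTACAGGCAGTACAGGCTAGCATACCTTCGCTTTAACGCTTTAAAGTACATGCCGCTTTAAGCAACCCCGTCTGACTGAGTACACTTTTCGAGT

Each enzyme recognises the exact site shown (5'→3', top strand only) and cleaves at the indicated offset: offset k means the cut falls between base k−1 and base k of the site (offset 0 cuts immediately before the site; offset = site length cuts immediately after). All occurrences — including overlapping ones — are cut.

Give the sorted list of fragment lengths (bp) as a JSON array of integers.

Scan for sites:
  PtaIX CGCTTTAA/6: at [55, 63, 80] ⇒ [61, 69, 86]
  QalVI CAACCCCG/7: at [89] ⇒ [96]
  TgoIII GGTGATC/1: at [6] ⇒ [7]
  UxaII AGTACA/4: at [13, 26, 35, 71, 105, 118] ⇒ [1, 17, 30, 39, 75, 109]
  MvoII GCTAGC/3: at [42] ⇒ [45]

Pooled cuts: [1, 7, 17, 30, 39, 45, 61, 69, 75, 86, 96, 109]

Fragment lengths:
  1→7: 6 bp
  7→17: 10 bp
  17→30: 13 bp
  30→39: 9 bp
  39→45: 6 bp
  45→61: 16 bp
  61→69: 8 bp
  69→75: 6 bp
  75→86: 11 bp
  86→96: 10 bp
  96→109: 13 bp
  109→1 (wrap): 121-109+1 = 13 bp

[6,6,6,8,9,10,10,11,13,13,13,16]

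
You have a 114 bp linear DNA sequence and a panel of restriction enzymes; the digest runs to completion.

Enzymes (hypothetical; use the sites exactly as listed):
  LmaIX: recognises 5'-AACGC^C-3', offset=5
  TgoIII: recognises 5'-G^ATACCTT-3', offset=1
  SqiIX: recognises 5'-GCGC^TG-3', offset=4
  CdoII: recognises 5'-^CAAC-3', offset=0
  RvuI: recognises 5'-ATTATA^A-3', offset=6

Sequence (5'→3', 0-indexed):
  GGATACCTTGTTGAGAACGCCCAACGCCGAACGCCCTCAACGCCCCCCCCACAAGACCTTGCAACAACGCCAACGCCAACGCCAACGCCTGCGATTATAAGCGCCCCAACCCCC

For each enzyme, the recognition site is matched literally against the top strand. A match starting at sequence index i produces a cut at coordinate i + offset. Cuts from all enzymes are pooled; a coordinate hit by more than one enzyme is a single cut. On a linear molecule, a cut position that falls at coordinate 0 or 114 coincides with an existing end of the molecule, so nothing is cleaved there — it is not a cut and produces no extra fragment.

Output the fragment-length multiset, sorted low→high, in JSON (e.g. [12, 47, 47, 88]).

Scan for sites:
  LmaIX AACGCC/5: at [15, 22, 29, 38, 65, 71, 77, 83] ⇒ [20, 27, 34, 43, 70, 76, 82, 88]
  TgoIII GATACCTT/1: at [1] ⇒ [2]
  SqiIX (GCGCTG, off=4): no sites
  CdoII CAAC/0: at [21, 37, 61, 64, 70, 76, 82, 106] ⇒ [21, 37, 61, 64, 70, 76, 82, 106]
  RvuI ATTATAA/6: at [93] ⇒ [99]

Pooled cuts: [2, 20, 21, 27, 34, 37, 43, 61, 64, 70, 76, 82, 88, 99, 106]

Fragment lengths:
  [0,2): 2 bp
  [2,20): 18 bp
  [20,21): 1 bp
  [21,27): 6 bp
  [27,34): 7 bp
  [34,37): 3 bp
  [37,43): 6 bp
  [43,61): 18 bp
  [61,64): 3 bp
  [64,70): 6 bp
  [70,76): 6 bp
  [76,82): 6 bp
  [82,88): 6 bp
  [88,99): 11 bp
  [99,106): 7 bp
  [106,114): 8 bp

[1,2,3,3,6,6,6,6,6,6,7,7,8,11,18,18]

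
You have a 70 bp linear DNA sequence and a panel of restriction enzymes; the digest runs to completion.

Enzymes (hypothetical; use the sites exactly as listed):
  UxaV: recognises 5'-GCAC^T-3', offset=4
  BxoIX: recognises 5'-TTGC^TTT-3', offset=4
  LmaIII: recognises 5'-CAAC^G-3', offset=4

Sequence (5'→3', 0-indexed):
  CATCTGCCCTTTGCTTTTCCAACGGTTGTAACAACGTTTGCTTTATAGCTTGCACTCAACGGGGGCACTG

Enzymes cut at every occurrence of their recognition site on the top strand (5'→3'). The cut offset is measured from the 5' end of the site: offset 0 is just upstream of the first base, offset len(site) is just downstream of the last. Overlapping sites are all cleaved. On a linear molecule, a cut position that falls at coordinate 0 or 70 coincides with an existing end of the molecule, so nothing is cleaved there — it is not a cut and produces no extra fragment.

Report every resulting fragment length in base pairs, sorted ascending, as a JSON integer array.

[2,5,6,8,9,12,14,14]

Per-enzyme occurrences:
  UxaV GCACT/4: at [51, 64] ⇒ [55, 68]
  BxoIX TTGCTTT/4: at [10, 37] ⇒ [14, 41]
  LmaIII CAACG/4: at [19, 31, 56] ⇒ [23, 35, 60]

Pooled cuts: [14, 23, 35, 41, 55, 60, 68]

Fragment lengths:
  [0,14): 14 bp
  [14,23): 9 bp
  [23,35): 12 bp
  [35,41): 6 bp
  [41,55): 14 bp
  [55,60): 5 bp
  [60,68): 8 bp
  [68,70): 2 bp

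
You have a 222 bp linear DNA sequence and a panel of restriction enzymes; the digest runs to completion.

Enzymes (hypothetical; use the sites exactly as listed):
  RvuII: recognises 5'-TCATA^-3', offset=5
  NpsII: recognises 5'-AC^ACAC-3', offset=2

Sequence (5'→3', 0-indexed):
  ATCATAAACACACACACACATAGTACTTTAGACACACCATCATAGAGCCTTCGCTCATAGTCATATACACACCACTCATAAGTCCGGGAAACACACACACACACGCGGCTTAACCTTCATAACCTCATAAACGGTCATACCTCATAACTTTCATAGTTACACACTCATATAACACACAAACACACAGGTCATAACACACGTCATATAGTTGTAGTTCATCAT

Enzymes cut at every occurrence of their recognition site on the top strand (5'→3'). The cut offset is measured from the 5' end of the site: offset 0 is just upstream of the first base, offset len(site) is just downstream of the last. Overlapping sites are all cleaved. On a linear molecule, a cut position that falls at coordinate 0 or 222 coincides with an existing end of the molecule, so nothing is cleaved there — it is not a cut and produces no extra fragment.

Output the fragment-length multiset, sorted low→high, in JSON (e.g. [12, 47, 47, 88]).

[2,2,2,2,2,2,2,2,3,3,4,5,6,6,7,8,8,9,9,10,10,11,12,12,12,15,17,18,21]

Site scan:
  RvuII TCATA/5: at [1, 39, 54, 60, 75, 116, 124, 134, 141, 150, 164, 188, 200] ⇒ [6, 44, 59, 65, 80, 121, 129, 139, 146, 155, 169, 193, 205]
  NpsII ACACAC/2: at [7, 9, 11, 13, 31, 66, 90, 92, 94, 96, 98, 158, 171, 179, 193] ⇒ [9, 11, 13, 15, 33, 68, 92, 94, 96, 98, 100, 160, 173, 181, 195]

All cut coordinates (distinct, sorted): [6, 9, 11, 13, 15, 33, 44, 59, 65, 68, 80, 92, 94, 96, 98, 100, 121, 129, 139, 146, 155, 160, 169, 173, 181, 193, 195, 205]

Fragment lengths:
  [0,6): 6 bp
  [6,9): 3 bp
  [9,11): 2 bp
  [11,13): 2 bp
  [13,15): 2 bp
  [15,33): 18 bp
  [33,44): 11 bp
  [44,59): 15 bp
  [59,65): 6 bp
  [65,68): 3 bp
  [68,80): 12 bp
  [80,92): 12 bp
  [92,94): 2 bp
  [94,96): 2 bp
  [96,98): 2 bp
  [98,100): 2 bp
  [100,121): 21 bp
  [121,129): 8 bp
  [129,139): 10 bp
  [139,146): 7 bp
  [146,155): 9 bp
  [155,160): 5 bp
  [160,169): 9 bp
  [169,173): 4 bp
  [173,181): 8 bp
  [181,193): 12 bp
  [193,195): 2 bp
  [195,205): 10 bp
  [205,222): 17 bp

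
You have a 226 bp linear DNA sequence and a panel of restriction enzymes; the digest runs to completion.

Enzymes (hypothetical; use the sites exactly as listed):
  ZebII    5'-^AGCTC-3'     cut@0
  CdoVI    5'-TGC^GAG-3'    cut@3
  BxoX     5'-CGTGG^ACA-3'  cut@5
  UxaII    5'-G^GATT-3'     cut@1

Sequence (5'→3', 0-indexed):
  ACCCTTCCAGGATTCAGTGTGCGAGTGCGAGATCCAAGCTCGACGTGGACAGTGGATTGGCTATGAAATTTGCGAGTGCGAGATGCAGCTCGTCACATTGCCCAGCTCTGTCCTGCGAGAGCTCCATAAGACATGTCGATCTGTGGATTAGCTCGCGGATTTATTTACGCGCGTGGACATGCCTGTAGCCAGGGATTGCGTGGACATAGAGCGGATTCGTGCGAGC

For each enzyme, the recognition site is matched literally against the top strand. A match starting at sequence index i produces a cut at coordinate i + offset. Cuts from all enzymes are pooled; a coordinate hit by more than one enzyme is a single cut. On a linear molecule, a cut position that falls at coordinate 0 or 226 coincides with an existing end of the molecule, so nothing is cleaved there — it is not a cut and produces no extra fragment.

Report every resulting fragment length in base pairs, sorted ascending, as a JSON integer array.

Site scan:
  ZebII (AGCTC, off=0): starts [36, 86, 103, 119, 149] → cuts [36, 86, 103, 119, 149]
  CdoVI (TGCGAG, off=3): starts [19, 25, 70, 76, 113, 219] → cuts [22, 28, 73, 79, 116, 222]
  BxoX (CGTGGACA, off=5): starts [43, 171, 198] → cuts [48, 176, 203]
  UxaII (GGATT, off=1): starts [9, 53, 144, 156, 192, 212] → cuts [10, 54, 145, 157, 193, 213]

All cut coordinates (distinct, sorted): [10, 22, 28, 36, 48, 54, 73, 79, 86, 103, 116, 119, 145, 149, 157, 176, 193, 203, 213, 222]

Fragment lengths:
  [0,10): 10 bp
  [10,22): 12 bp
  [22,28): 6 bp
  [28,36): 8 bp
  [36,48): 12 bp
  [48,54): 6 bp
  [54,73): 19 bp
  [73,79): 6 bp
  [79,86): 7 bp
  [86,103): 17 bp
  [103,116): 13 bp
  [116,119): 3 bp
  [119,145): 26 bp
  [145,149): 4 bp
  [149,157): 8 bp
  [157,176): 19 bp
  [176,193): 17 bp
  [193,203): 10 bp
  [203,213): 10 bp
  [213,222): 9 bp
  [222,226): 4 bp

[3,4,4,6,6,6,7,8,8,9,10,10,10,12,12,13,17,17,19,19,26]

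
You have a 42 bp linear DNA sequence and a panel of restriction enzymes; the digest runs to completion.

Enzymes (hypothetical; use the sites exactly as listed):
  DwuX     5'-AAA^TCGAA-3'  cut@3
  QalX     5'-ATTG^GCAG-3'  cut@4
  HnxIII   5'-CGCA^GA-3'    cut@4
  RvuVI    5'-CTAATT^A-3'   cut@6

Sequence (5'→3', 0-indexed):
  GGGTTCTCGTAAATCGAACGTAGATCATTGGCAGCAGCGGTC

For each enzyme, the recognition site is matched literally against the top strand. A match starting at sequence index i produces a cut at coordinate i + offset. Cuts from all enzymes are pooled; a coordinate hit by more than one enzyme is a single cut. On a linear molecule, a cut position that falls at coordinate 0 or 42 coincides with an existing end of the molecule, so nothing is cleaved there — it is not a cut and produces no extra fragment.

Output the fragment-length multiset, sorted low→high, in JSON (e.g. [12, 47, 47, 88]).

[12,13,17]

Site scan:
  DwuX (AAATCGAA, off=3): starts [10] → cuts [13]
  QalX (ATTGGCAG, off=4): starts [26] → cuts [30]
  HnxIII (CGCAGA, off=4): no sites
  RvuVI (CTAATTA, off=6): no sites

All cut coordinates (distinct, sorted): [13, 30]

Fragments:
  [0,13): 13 bp
  [13,30): 17 bp
  [30,42): 12 bp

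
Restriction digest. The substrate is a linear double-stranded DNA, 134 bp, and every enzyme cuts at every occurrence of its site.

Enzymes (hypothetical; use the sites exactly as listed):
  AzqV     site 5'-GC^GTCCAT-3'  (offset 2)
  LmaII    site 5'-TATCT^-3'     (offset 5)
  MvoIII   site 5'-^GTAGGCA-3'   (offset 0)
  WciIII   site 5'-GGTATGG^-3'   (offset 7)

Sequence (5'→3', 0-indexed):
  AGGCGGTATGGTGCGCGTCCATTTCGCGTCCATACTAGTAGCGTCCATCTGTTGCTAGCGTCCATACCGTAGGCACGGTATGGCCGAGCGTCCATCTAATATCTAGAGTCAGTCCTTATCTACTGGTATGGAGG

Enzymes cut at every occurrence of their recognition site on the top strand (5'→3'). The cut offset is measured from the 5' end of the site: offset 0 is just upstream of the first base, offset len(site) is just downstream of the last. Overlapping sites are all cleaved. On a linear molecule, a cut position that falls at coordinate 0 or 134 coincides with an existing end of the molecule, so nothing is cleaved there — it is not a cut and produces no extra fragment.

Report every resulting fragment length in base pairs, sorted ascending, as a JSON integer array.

Scan for sites:
  AzqV (GCGTCCAT, off=2): starts [14, 25, 40, 57, 87] → cuts [16, 27, 42, 59, 89]
  LmaII (TATCT, off=5): starts [99, 116] → cuts [104, 121]
  MvoIII (GTAGGCA, off=0): starts [68] → cuts [68]
  WciIII (GGTATGG, off=7): starts [4, 76, 124] → cuts [11, 83, 131]

All cut coordinates (distinct, sorted): [11, 16, 27, 42, 59, 68, 83, 89, 104, 121, 131]

Fragment lengths:
  [0,11): 11 bp
  [11,16): 5 bp
  [16,27): 11 bp
  [27,42): 15 bp
  [42,59): 17 bp
  [59,68): 9 bp
  [68,83): 15 bp
  [83,89): 6 bp
  [89,104): 15 bp
  [104,121): 17 bp
  [121,131): 10 bp
  [131,134): 3 bp

[3,5,6,9,10,11,11,15,15,15,17,17]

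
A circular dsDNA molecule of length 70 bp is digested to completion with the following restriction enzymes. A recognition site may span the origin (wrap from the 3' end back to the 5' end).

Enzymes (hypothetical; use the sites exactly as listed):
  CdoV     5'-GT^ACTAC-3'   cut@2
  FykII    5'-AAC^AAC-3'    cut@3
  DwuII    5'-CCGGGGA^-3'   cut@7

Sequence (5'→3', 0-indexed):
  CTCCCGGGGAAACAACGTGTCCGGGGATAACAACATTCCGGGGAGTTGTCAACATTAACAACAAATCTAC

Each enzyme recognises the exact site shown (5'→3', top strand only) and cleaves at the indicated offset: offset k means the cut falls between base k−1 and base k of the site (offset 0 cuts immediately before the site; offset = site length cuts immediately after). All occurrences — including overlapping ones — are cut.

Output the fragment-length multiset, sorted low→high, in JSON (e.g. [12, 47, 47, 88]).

Site scan:
  CdoV (GTACTAC, off=2): no sites
  FykII AACAAC/3: at [10, 28, 56] ⇒ [13, 31, 59]
  DwuII CCGGGGA/7: at [3, 20, 37] ⇒ [10, 27, 44]

Pooled cuts: [10, 13, 27, 31, 44, 59]

Fragment lengths:
  10→13: 3 bp
  13→27: 14 bp
  27→31: 4 bp
  31→44: 13 bp
  44→59: 15 bp
  59→10 (wrap): 70-59+10 = 21 bp

[3,4,13,14,15,21]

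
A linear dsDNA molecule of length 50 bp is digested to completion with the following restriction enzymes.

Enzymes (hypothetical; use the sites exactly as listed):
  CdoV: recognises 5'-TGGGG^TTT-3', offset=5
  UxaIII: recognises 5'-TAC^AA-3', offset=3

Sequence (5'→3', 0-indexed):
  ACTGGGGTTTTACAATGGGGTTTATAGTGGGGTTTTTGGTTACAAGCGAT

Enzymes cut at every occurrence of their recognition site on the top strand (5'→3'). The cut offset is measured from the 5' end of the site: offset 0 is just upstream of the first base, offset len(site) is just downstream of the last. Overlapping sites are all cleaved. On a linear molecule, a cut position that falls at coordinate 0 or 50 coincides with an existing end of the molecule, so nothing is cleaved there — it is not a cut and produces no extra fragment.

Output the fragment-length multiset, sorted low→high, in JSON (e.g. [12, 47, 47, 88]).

Scan for sites:
  CdoV TGGGGTTT/5: at [2, 15, 27] ⇒ [7, 20, 32]
  UxaIII TACAA/3: at [10, 40] ⇒ [13, 43]

Pooled cuts: [7, 13, 20, 32, 43]

Fragment lengths:
  [0,7): 7 bp
  [7,13): 6 bp
  [13,20): 7 bp
  [20,32): 12 bp
  [32,43): 11 bp
  [43,50): 7 bp

[6,7,7,7,11,12]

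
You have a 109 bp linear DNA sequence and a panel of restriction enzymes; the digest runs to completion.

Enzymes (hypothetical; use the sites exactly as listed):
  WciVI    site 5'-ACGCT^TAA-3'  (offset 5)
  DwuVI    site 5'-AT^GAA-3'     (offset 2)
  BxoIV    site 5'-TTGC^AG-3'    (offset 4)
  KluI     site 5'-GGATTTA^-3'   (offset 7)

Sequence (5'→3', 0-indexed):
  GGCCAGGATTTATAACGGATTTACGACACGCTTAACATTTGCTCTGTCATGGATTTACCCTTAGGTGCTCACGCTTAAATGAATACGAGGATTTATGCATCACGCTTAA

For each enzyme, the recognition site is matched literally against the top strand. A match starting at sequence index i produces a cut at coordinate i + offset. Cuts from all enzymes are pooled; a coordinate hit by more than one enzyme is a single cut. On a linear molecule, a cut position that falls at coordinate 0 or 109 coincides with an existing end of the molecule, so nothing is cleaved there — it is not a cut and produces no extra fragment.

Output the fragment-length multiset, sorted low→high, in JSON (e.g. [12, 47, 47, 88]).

[3,5,9,11,11,12,15,18,25]

Per-enzyme occurrences:
  WciVI ACGCTTAA/5: at [27, 70, 101] ⇒ [32, 75, 106]
  DwuVI ATGAA/2: at [78] ⇒ [80]
  BxoIV (TTGCAG, off=4): no sites
  KluI GGATTTA/7: at [5, 16, 50, 88] ⇒ [12, 23, 57, 95]

Pooled cuts: [12, 23, 32, 57, 75, 80, 95, 106]

Fragment lengths:
  [0,12): 12 bp
  [12,23): 11 bp
  [23,32): 9 bp
  [32,57): 25 bp
  [57,75): 18 bp
  [75,80): 5 bp
  [80,95): 15 bp
  [95,106): 11 bp
  [106,109): 3 bp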